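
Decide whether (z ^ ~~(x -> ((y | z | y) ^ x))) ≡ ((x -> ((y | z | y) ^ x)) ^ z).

x  y  z  |  φ  ψ
F  F  F  |  T  T
F  F  T  |  F  F
F  T  F  |  T  T
F  T  T  |  F  F
T  F  F  |  T  T
T  F  T  |  T  T
T  T  F  |  F  F
T  T  T  |  T  T
The columns for φ and ψ agree on every row, so they are logically equivalent.

equivalent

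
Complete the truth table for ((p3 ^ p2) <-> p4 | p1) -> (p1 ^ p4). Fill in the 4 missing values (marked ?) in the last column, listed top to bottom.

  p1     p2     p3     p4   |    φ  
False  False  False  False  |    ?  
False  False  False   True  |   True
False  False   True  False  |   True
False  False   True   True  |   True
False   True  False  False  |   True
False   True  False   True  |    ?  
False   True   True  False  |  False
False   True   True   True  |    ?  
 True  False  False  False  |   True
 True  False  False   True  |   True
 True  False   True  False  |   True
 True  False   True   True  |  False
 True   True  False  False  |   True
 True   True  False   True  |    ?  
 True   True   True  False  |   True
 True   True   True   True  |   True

Row p1=False, p2=False, p3=False, p4=False: ((p3 ^ p2) <-> p4 | p1) = True, (p1 ^ p4) = False, so the formula = False.
Row p1=False, p2=True, p3=False, p4=True: ((p3 ^ p2) <-> p4 | p1) = True, (p1 ^ p4) = True, so the formula = True.
Row p1=False, p2=True, p3=True, p4=True: ((p3 ^ p2) <-> p4 | p1) = False, (p1 ^ p4) = True, so the formula = True.
Row p1=True, p2=True, p3=False, p4=True: ((p3 ^ p2) <-> p4 | p1) = True, (p1 ^ p4) = False, so the formula = False.

False, True, True, False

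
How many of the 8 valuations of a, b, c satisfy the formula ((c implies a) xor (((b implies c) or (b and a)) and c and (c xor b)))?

a  b  c  |  φ
F  F  F  |  T
F  F  T  |  T
F  T  F  |  T
F  T  T  |  F
T  F  F  |  T
T  F  T  |  F
T  T  F  |  T
T  T  T  |  T
The formula is true on 6 of the 8 rows.

6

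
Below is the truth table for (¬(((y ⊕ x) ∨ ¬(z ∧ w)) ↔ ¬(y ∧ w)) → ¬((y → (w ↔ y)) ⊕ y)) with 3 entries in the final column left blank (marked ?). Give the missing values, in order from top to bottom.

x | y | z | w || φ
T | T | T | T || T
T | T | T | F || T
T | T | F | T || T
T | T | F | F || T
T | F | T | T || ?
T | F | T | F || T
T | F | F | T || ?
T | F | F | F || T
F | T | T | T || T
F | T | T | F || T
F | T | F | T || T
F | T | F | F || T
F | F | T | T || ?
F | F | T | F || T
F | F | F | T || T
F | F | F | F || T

Row x=T, y=F, z=T, w=T: ¬(((y ⊕ x) ∨ ¬(z ∧ w)) ↔ ¬(y ∧ w)) = F, ¬((y → (w ↔ y)) ⊕ y) = F, so the formula = T.
Row x=T, y=F, z=F, w=T: ¬(((y ⊕ x) ∨ ¬(z ∧ w)) ↔ ¬(y ∧ w)) = F, ¬((y → (w ↔ y)) ⊕ y) = F, so the formula = T.
Row x=F, y=F, z=T, w=T: ¬(((y ⊕ x) ∨ ¬(z ∧ w)) ↔ ¬(y ∧ w)) = T, ¬((y → (w ↔ y)) ⊕ y) = F, so the formula = F.

T, T, F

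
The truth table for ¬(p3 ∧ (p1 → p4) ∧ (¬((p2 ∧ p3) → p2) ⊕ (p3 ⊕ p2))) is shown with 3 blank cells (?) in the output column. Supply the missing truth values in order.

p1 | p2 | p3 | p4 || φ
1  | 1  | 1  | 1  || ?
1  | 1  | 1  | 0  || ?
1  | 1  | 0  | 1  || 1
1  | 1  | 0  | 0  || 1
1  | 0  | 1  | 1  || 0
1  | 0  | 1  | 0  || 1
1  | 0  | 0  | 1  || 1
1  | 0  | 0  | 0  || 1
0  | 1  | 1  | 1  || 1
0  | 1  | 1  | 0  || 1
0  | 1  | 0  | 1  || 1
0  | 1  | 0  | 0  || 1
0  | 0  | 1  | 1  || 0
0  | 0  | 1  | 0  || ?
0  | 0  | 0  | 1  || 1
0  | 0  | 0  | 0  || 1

Row p1=1, p2=1, p3=1, p4=1: (p1 → p4) = 1, (¬((p2 ∧ p3) → p2) ⊕ (p3 ⊕ p2)) = 0, (p3 ∧ (p1 → p4) ∧ (¬((p2 ∧ p3) → p2) ⊕ (p3 ⊕ p2))) = 0, so the formula = 1.
Row p1=1, p2=1, p3=1, p4=0: (p1 → p4) = 0, (¬((p2 ∧ p3) → p2) ⊕ (p3 ⊕ p2)) = 0, (p3 ∧ (p1 → p4) ∧ (¬((p2 ∧ p3) → p2) ⊕ (p3 ⊕ p2))) = 0, so the formula = 1.
Row p1=0, p2=0, p3=1, p4=0: (p1 → p4) = 1, (¬((p2 ∧ p3) → p2) ⊕ (p3 ⊕ p2)) = 1, (p3 ∧ (p1 → p4) ∧ (¬((p2 ∧ p3) → p2) ⊕ (p3 ⊕ p2))) = 1, so the formula = 0.

1, 1, 0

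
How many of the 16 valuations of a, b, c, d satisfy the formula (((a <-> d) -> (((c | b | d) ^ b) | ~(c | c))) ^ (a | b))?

a  b  c  d  |  φ
T  T  T  T  |  T
T  T  T  F  |  F
T  T  F  T  |  F
T  T  F  F  |  F
T  F  T  T  |  F
T  F  T  F  |  F
T  F  F  T  |  F
T  F  F  F  |  F
F  T  T  T  |  F
F  T  T  F  |  T
F  T  F  T  |  F
F  T  F  F  |  F
F  F  T  T  |  T
F  F  T  F  |  T
F  F  F  T  |  T
F  F  F  F  |  T
The formula is true on 6 of the 16 rows.

6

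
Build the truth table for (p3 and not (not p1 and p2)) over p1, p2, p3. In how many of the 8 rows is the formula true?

3

p1 | p2 | p3 || (p3 and not (not p1 and p2))
F  | F  | F  ||              F              
F  | F  | T  ||              T              
F  | T  | F  ||              F              
F  | T  | T  ||              F              
T  | F  | F  ||              F              
T  | F  | T  ||              T              
T  | T  | F  ||              F              
T  | T  | T  ||              T              
The formula is true on 3 of the 8 rows.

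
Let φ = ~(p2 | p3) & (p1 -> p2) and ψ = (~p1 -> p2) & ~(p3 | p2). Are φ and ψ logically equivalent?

p1 | p2 | p3 | φ | ψ
-- | -- | -- | - | -
1  | 1  | 1  | 0 | 0
1  | 1  | 0  | 0 | 0
1  | 0  | 1  | 0 | 0
1  | 0  | 0  | 0 | 1
0  | 1  | 1  | 0 | 0
0  | 1  | 0  | 0 | 0
0  | 0  | 1  | 0 | 0
0  | 0  | 0  | 1 | 0
The columns differ at p1=1, p2=0, p3=0 (φ=0, ψ=1), so they are not equivalent.

not equivalent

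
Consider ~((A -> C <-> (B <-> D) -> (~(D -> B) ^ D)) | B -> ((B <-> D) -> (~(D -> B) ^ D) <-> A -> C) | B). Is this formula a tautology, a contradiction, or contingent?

contradiction

A  B  C  D  |  φ
T  T  T  T  |  F
T  T  T  F  |  F
T  T  F  T  |  F
T  T  F  F  |  F
T  F  T  T  |  F
T  F  T  F  |  F
T  F  F  T  |  F
T  F  F  F  |  F
F  T  T  T  |  F
F  T  T  F  |  F
F  T  F  T  |  F
F  T  F  F  |  F
F  F  T  T  |  F
F  F  T  F  |  F
F  F  F  T  |  F
F  F  F  F  |  F
Every row is F, so the formula is a contradiction.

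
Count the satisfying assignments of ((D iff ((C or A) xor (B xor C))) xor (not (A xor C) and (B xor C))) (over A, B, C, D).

A | B | C | D || φ
T | T | T | T || T
T | T | T | F || F
T | T | F | T || F
T | T | F | F || T
T | F | T | T || T
T | F | T | F || F
T | F | F | T || T
T | F | F | F || F
F | T | T | T || T
F | T | T | F || F
F | T | F | T || F
F | T | F | F || T
F | F | T | T || F
F | F | T | F || T
F | F | F | T || F
F | F | F | F || T
The formula is true on 8 of the 16 rows.

8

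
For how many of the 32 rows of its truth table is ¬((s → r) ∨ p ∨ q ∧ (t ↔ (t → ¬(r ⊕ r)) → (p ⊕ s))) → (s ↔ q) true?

  p      q      r      s      t    |    φ  
 True   True   True   True   True  |   True
 True   True   True   True  False  |   True
 True   True   True  False   True  |   True
 True   True   True  False  False  |   True
 True   True  False   True   True  |   True
 True   True  False   True  False  |   True
 True   True  False  False   True  |   True
 True   True  False  False  False  |   True
 True  False   True   True   True  |   True
 True  False   True   True  False  |   True
 True  False   True  False   True  |   True
 True  False   True  False  False  |   True
 True  False  False   True   True  |   True
 True  False  False   True  False  |   True
 True  False  False  False   True  |   True
 True  False  False  False  False  |   True
False   True   True   True   True  |   True
False   True   True   True  False  |   True
False   True   True  False   True  |   True
False   True   True  False  False  |   True
False   True  False   True   True  |   True
False   True  False   True  False  |   True
False   True  False  False   True  |   True
False   True  False  False  False  |   True
False  False   True   True   True  |   True
False  False   True   True  False  |   True
False  False   True  False   True  |   True
False  False   True  False  False  |   True
False  False  False   True   True  |  False
False  False  False   True  False  |  False
False  False  False  False   True  |   True
False  False  False  False  False  |   True
The formula is true on 30 of the 32 rows.

30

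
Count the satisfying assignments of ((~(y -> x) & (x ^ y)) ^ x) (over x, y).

3

x  y  |  (y -> x)  ~(y -> x)  (x ^ y)  (~(y -> x) & (x ^ y))  ((~(y -> x) & (x ^ y)) ^ x)
F  F  |     T          F         F               F                         F             
F  T  |     F          T         T               T                         T             
T  F  |     T          F         T               F                         T             
T  T  |     T          F         F               F                         T             
The formula is true on 3 of the 4 rows.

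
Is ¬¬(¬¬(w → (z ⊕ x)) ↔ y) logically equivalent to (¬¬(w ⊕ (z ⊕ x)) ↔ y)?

x | y | z | w | φ | ψ
- | - | - | - | - | -
F | F | F | F | F | T
F | F | F | T | T | F
F | F | T | F | F | F
F | F | T | T | F | T
F | T | F | F | T | F
F | T | F | T | F | T
F | T | T | F | T | T
F | T | T | T | T | F
T | F | F | F | F | F
T | F | F | T | F | T
T | F | T | F | F | T
T | F | T | T | T | F
T | T | F | F | T | T
T | T | F | T | T | F
T | T | T | F | T | F
T | T | T | T | F | T
The columns differ at x=F, y=F, z=F, w=F (φ=F, ψ=T), so they are not equivalent.

not equivalent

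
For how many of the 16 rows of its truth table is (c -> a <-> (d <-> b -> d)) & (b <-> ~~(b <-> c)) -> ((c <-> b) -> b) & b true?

14

a | b | c | d | (c -> a) | (b -> d) | (d <-> (b -> d)) | (b <-> c) | ~(b <-> c) | ~~(b <-> c) | (b <-> ~~(b <-> c)) | (c <-> b) | ((c <-> b) -> b) | (((c <-> b) -> b) & b) | φ
- | - | - | - | -------- | -------- | ---------------- | --------- | ---------- | ----------- | ------------------- | --------- | ---------------- | ---------------------- | -
0 | 0 | 0 | 0 |    1     |    1     |        0         |     1     |     0      |      1      |          0          |     1     |        0         |           0            | 1
0 | 0 | 0 | 1 |    1     |    1     |        1         |     1     |     0      |      1      |          0          |     1     |        0         |           0            | 1
0 | 0 | 1 | 0 |    0     |    1     |        0         |     0     |     1      |      0      |          1          |     0     |        1         |           0            | 0
0 | 0 | 1 | 1 |    0     |    1     |        1         |     0     |     1      |      0      |          1          |     0     |        1         |           0            | 1
0 | 1 | 0 | 0 |    1     |    0     |        1         |     0     |     1      |      0      |          0          |     0     |        1         |           1            | 1
0 | 1 | 0 | 1 |    1     |    1     |        1         |     0     |     1      |      0      |          0          |     0     |        1         |           1            | 1
0 | 1 | 1 | 0 |    0     |    0     |        1         |     1     |     0      |      1      |          1          |     1     |        1         |           1            | 1
0 | 1 | 1 | 1 |    0     |    1     |        1         |     1     |     0      |      1      |          1          |     1     |        1         |           1            | 1
1 | 0 | 0 | 0 |    1     |    1     |        0         |     1     |     0      |      1      |          0          |     1     |        0         |           0            | 1
1 | 0 | 0 | 1 |    1     |    1     |        1         |     1     |     0      |      1      |          0          |     1     |        0         |           0            | 1
1 | 0 | 1 | 0 |    1     |    1     |        0         |     0     |     1      |      0      |          1          |     0     |        1         |           0            | 1
1 | 0 | 1 | 1 |    1     |    1     |        1         |     0     |     1      |      0      |          1          |     0     |        1         |           0            | 0
1 | 1 | 0 | 0 |    1     |    0     |        1         |     0     |     1      |      0      |          0          |     0     |        1         |           1            | 1
1 | 1 | 0 | 1 |    1     |    1     |        1         |     0     |     1      |      0      |          0          |     0     |        1         |           1            | 1
1 | 1 | 1 | 0 |    1     |    0     |        1         |     1     |     0      |      1      |          1          |     1     |        1         |           1            | 1
1 | 1 | 1 | 1 |    1     |    1     |        1         |     1     |     0      |      1      |          1          |     1     |        1         |           1            | 1
The formula is true on 14 of the 16 rows.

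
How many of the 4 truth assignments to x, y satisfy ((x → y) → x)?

2

x | y | ((x → y) → x)
- | - | -------------
1 | 1 |       1      
1 | 0 |       1      
0 | 1 |       0      
0 | 0 |       0      
The formula is true on 2 of the 4 rows.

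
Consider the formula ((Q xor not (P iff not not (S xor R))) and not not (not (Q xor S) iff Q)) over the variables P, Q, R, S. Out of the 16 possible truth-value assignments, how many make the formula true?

P  Q  R  S  |  φ
T  T  T  T  |  F
T  T  T  F  |  F
T  T  F  T  |  T
T  T  F  F  |  F
T  F  T  T  |  T
T  F  T  F  |  F
T  F  F  T  |  F
T  F  F  F  |  F
F  T  T  T  |  T
F  T  T  F  |  F
F  T  F  T  |  F
F  T  F  F  |  F
F  F  T  T  |  F
F  F  T  F  |  F
F  F  F  T  |  T
F  F  F  F  |  F
The formula is true on 4 of the 16 rows.

4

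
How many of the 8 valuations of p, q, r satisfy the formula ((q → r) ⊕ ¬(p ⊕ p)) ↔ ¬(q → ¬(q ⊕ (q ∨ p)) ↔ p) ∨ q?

4

p | q | r | φ
- | - | - | -
0 | 0 | 0 | 0
0 | 0 | 1 | 0
0 | 1 | 0 | 1
0 | 1 | 1 | 0
1 | 0 | 0 | 1
1 | 0 | 1 | 1
1 | 1 | 0 | 1
1 | 1 | 1 | 0
The formula is true on 4 of the 8 rows.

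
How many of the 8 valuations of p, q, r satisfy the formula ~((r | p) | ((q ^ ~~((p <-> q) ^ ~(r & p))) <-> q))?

1

p  q  r     (r | p)  (p <-> q)  (r & p)  ~(r & p)  ((p <-> q) ^ ~(r & p))  ~((p <-> q) ^ ~(r & p))  ~~((p <-> q) ^ ~(r & p))  φ
F  F  F        F         T         F        T                F                        T                        F              F
F  F  T        T         T         F        T                F                        T                        F              F
F  T  F        F         F         F        T                T                        F                        T              T
F  T  T        T         F         F        T                T                        F                        T              F
T  F  F        T         F         F        T                T                        F                        T              F
T  F  T        T         F         T        F                F                        T                        F              F
T  T  F        T         T         F        T                F                        T                        F              F
T  T  T        T         T         T        F                T                        F                        T              F
The formula is true on 1 of the 8 rows.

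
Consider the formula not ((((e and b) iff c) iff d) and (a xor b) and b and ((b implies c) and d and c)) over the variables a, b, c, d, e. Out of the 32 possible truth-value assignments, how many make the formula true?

a | b | c | d | e | φ
- | - | - | - | - | -
T | T | T | T | T | T
T | T | T | T | F | T
T | T | T | F | T | T
T | T | T | F | F | T
T | T | F | T | T | T
T | T | F | T | F | T
T | T | F | F | T | T
T | T | F | F | F | T
T | F | T | T | T | T
T | F | T | T | F | T
T | F | T | F | T | T
T | F | T | F | F | T
T | F | F | T | T | T
T | F | F | T | F | T
T | F | F | F | T | T
T | F | F | F | F | T
F | T | T | T | T | F
F | T | T | T | F | T
F | T | T | F | T | T
F | T | T | F | F | T
F | T | F | T | T | T
F | T | F | T | F | T
F | T | F | F | T | T
F | T | F | F | F | T
F | F | T | T | T | T
F | F | T | T | F | T
F | F | T | F | T | T
F | F | T | F | F | T
F | F | F | T | T | T
F | F | F | T | F | T
F | F | F | F | T | T
F | F | F | F | F | T
The formula is true on 31 of the 32 rows.

31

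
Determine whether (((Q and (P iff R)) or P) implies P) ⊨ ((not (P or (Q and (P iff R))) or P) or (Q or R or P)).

yes

P  Q  R  |  φ  ψ
T  T  T  |  T  T
T  T  F  |  T  T
T  F  T  |  T  T
T  F  F  |  T  T
F  T  T  |  T  T
F  T  F  |  F  T
F  F  T  |  T  T
F  F  F  |  T  T
In every row where φ is true, ψ is also true, so φ ⊨ ψ.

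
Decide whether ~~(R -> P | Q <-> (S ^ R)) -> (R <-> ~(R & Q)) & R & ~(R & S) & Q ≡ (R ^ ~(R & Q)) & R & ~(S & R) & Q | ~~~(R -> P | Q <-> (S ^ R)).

not equivalent

P | Q | R | S || φ | ψ
0 | 0 | 0 | 0 || 1 | 1
0 | 0 | 0 | 1 || 0 | 0
0 | 0 | 1 | 0 || 1 | 1
0 | 0 | 1 | 1 || 0 | 0
0 | 1 | 0 | 0 || 1 | 1
0 | 1 | 0 | 1 || 0 | 0
0 | 1 | 1 | 0 || 0 | 1
0 | 1 | 1 | 1 || 1 | 1
1 | 0 | 0 | 0 || 1 | 1
1 | 0 | 0 | 1 || 0 | 0
1 | 0 | 1 | 0 || 0 | 0
1 | 0 | 1 | 1 || 1 | 1
1 | 1 | 0 | 0 || 1 | 1
1 | 1 | 0 | 1 || 0 | 0
1 | 1 | 1 | 0 || 0 | 1
1 | 1 | 1 | 1 || 1 | 1
The columns differ at P=0, Q=1, R=1, S=0 (φ=0, ψ=1), so they are not equivalent.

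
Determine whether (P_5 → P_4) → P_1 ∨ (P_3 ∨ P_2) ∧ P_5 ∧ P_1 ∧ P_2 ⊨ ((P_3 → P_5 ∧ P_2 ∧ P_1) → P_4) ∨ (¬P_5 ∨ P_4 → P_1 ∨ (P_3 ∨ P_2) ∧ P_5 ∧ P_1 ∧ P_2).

yes

P_1 | P_2 | P_3 | P_4 | P_5 || φ | ψ
 T  |  T  |  T  |  T  |  T  || T | T
 T  |  T  |  T  |  T  |  F  || T | T
 T  |  T  |  T  |  F  |  T  || T | T
 T  |  T  |  T  |  F  |  F  || T | T
 T  |  T  |  F  |  T  |  T  || T | T
 T  |  T  |  F  |  T  |  F  || T | T
 T  |  T  |  F  |  F  |  T  || T | T
 T  |  T  |  F  |  F  |  F  || T | T
 T  |  F  |  T  |  T  |  T  || T | T
 T  |  F  |  T  |  T  |  F  || T | T
 T  |  F  |  T  |  F  |  T  || T | T
 T  |  F  |  T  |  F  |  F  || T | T
 T  |  F  |  F  |  T  |  T  || T | T
 T  |  F  |  F  |  T  |  F  || T | T
 T  |  F  |  F  |  F  |  T  || T | T
 T  |  F  |  F  |  F  |  F  || T | T
 F  |  T  |  T  |  T  |  T  || F | T
 F  |  T  |  T  |  T  |  F  || F | T
 F  |  T  |  T  |  F  |  T  || T | T
 F  |  T  |  T  |  F  |  F  || F | T
 F  |  T  |  F  |  T  |  T  || F | T
 F  |  T  |  F  |  T  |  F  || F | T
 F  |  T  |  F  |  F  |  T  || T | T
 F  |  T  |  F  |  F  |  F  || F | F
 F  |  F  |  T  |  T  |  T  || F | T
 F  |  F  |  T  |  T  |  F  || F | T
 F  |  F  |  T  |  F  |  T  || T | T
 F  |  F  |  T  |  F  |  F  || F | T
 F  |  F  |  F  |  T  |  T  || F | T
 F  |  F  |  F  |  T  |  F  || F | T
 F  |  F  |  F  |  F  |  T  || T | T
 F  |  F  |  F  |  F  |  F  || F | F
In every row where φ is true, ψ is also true, so φ ⊨ ψ.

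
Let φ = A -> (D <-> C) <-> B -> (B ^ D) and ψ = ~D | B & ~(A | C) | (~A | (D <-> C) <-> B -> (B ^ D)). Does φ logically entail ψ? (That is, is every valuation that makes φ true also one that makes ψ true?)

  A   |   B   |   C   |   D   |   φ   |   ψ  
----- | ----- | ----- | ----- | ----- | -----
False | False | False | False |  True |  True
False | False | False |  True |  True |  True
False | False |  True | False |  True |  True
False | False |  True |  True |  True |  True
False |  True | False | False |  True |  True
False |  True | False |  True | False |  True
False |  True |  True | False |  True |  True
False |  True |  True |  True | False | False
 True | False | False | False |  True |  True
 True | False | False |  True | False | False
 True | False |  True | False | False |  True
 True | False |  True |  True |  True |  True
 True |  True | False | False |  True |  True
 True |  True | False |  True |  True |  True
 True |  True |  True | False | False |  True
 True |  True |  True |  True | False | False
In every row where φ is true, ψ is also true, so φ ⊨ ψ.

yes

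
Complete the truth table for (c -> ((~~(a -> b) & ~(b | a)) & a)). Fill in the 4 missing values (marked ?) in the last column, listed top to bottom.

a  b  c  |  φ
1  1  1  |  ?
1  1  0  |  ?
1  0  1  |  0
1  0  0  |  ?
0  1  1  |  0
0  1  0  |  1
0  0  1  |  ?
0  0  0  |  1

Row a=1, b=1, c=1: ((~~(a -> b) & ~(b | a)) & a) = 0, so the formula = 0.
Row a=1, b=1, c=0: ((~~(a -> b) & ~(b | a)) & a) = 0, so the formula = 1.
Row a=1, b=0, c=0: ((~~(a -> b) & ~(b | a)) & a) = 0, so the formula = 1.
Row a=0, b=0, c=1: ((~~(a -> b) & ~(b | a)) & a) = 0, so the formula = 0.

0, 1, 1, 0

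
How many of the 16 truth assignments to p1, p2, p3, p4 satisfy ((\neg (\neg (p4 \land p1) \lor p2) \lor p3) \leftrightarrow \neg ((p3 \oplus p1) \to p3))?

5

p1 | p2 | p3 | p4 | φ
-- | -- | -- | -- | -
F  | F  | F  | F  | T
F  | F  | F  | T  | T
F  | F  | T  | F  | F
F  | F  | T  | T  | F
F  | T  | F  | F  | T
F  | T  | F  | T  | T
F  | T  | T  | F  | F
F  | T  | T  | T  | F
T  | F  | F  | F  | F
T  | F  | F  | T  | T
T  | F  | T  | F  | F
T  | F  | T  | T  | F
T  | T  | F  | F  | F
T  | T  | F  | T  | F
T  | T  | T  | F  | F
T  | T  | T  | T  | F
The formula is true on 5 of the 16 rows.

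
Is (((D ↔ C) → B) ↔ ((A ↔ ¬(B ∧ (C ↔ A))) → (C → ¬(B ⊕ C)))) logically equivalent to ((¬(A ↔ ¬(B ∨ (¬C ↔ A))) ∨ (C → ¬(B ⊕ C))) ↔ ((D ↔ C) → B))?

not equivalent

A | B | C | D || φ | ψ
T | T | T | T || T | T
T | T | T | F || T | T
T | T | F | T || T | T
T | T | F | F || T | T
T | F | T | T || T | T
T | F | T | F || F | F
T | F | F | T || T | T
T | F | F | F || F | F
F | T | T | T || T | T
F | T | T | F || T | T
F | T | F | T || T | T
F | T | F | F || T | T
F | F | T | T || F | T
F | F | T | F || T | F
F | F | F | T || T | T
F | F | F | F || F | F
The columns differ at A=F, B=F, C=T, D=T (φ=F, ψ=T), so they are not equivalent.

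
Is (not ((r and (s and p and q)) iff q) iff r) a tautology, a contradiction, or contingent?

contingent

p | q | r | s | φ
- | - | - | - | -
T | T | T | T | F
T | T | T | F | T
T | T | F | T | F
T | T | F | F | F
T | F | T | T | F
T | F | T | F | F
T | F | F | T | T
T | F | F | F | T
F | T | T | T | T
F | T | T | F | T
F | T | F | T | F
F | T | F | F | F
F | F | T | T | F
F | F | T | F | F
F | F | F | T | T
F | F | F | F | T
7 of 16 rows are T, so the formula is contingent.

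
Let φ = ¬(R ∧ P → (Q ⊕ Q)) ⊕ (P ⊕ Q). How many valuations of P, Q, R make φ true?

4

  P      Q      R    |  (R ∧ P)  (Q ⊕ Q)  ((R ∧ P) → (Q ⊕ Q))  ¬((R ∧ P) → (Q ⊕ Q))  (P ⊕ Q)  (¬((R ∧ P) → (Q ⊕ Q)) ⊕ (P ⊕ Q))
False  False  False  |   False    False           True                False           False                False              
False  False   True  |   False    False           True                False           False                False              
False   True  False  |   False    False           True                False            True                 True              
False   True   True  |   False    False           True                False            True                 True              
 True  False  False  |   False    False           True                False            True                 True              
 True  False   True  |    True    False          False                 True            True                False              
 True   True  False  |   False    False           True                False           False                False              
 True   True   True  |    True    False          False                 True           False                 True              
The formula is true on 4 of the 8 rows.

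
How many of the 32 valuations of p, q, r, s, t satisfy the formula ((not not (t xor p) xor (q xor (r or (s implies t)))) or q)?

24

p | q | r | s | t || φ
T | T | T | T | T || T
T | T | T | T | F || T
T | T | T | F | T || T
T | T | T | F | F || T
T | T | F | T | T || T
T | T | F | T | F || T
T | T | F | F | T || T
T | T | F | F | F || T
T | F | T | T | T || T
T | F | T | T | F || F
T | F | T | F | T || T
T | F | T | F | F || F
T | F | F | T | T || T
T | F | F | T | F || T
T | F | F | F | T || T
T | F | F | F | F || F
F | T | T | T | T || T
F | T | T | T | F || T
F | T | T | F | T || T
F | T | T | F | F || T
F | T | F | T | T || T
F | T | F | T | F || T
F | T | F | F | T || T
F | T | F | F | F || T
F | F | T | T | T || F
F | F | T | T | F || T
F | F | T | F | T || F
F | F | T | F | F || T
F | F | F | T | T || F
F | F | F | T | F || F
F | F | F | F | T || F
F | F | F | F | F || T
The formula is true on 24 of the 32 rows.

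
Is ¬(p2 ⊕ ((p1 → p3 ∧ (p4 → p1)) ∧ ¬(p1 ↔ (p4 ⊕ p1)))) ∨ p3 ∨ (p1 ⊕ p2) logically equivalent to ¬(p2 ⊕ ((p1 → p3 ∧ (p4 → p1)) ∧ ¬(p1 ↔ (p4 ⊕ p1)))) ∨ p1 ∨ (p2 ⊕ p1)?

not equivalent

p1  p2  p3  p4  |  φ  ψ
1   1   1   1   |  1  1
1   1   1   0   |  1  1
1   1   0   1   |  0  1
1   1   0   0   |  0  1
1   0   1   1   |  1  1
1   0   1   0   |  1  1
1   0   0   1   |  1  1
1   0   0   0   |  1  1
0   1   1   1   |  1  1
0   1   1   0   |  1  1
0   1   0   1   |  1  1
0   1   0   0   |  1  1
0   0   1   1   |  1  0
0   0   1   0   |  1  1
0   0   0   1   |  0  0
0   0   0   0   |  1  1
The columns differ at p1=1, p2=1, p3=0, p4=1 (φ=0, ψ=1), so they are not equivalent.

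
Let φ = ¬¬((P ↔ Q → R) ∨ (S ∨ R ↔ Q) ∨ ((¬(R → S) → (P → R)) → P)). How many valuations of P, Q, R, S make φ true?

13

P | Q | R | S | (Q → R) | (P ↔ (Q → R)) | (S ∨ R) | ((S ∨ R) ↔ Q) | (R → S) | ¬(R → S) | (P → R) | (¬(R → S) → (P → R)) | ((¬(R → S) → (P → R)) → P) | φ
- | - | - | - | ------- | ------------- | ------- | ------------- | ------- | -------- | ------- | -------------------- | -------------------------- | -
0 | 0 | 0 | 0 |    1    |       0       |    0    |       1       |    1    |    0     |    1    |          1           |             0              | 1
0 | 0 | 0 | 1 |    1    |       0       |    1    |       0       |    1    |    0     |    1    |          1           |             0              | 0
0 | 0 | 1 | 0 |    1    |       0       |    1    |       0       |    0    |    1     |    1    |          1           |             0              | 0
0 | 0 | 1 | 1 |    1    |       0       |    1    |       0       |    1    |    0     |    1    |          1           |             0              | 0
0 | 1 | 0 | 0 |    0    |       1       |    0    |       0       |    1    |    0     |    1    |          1           |             0              | 1
0 | 1 | 0 | 1 |    0    |       1       |    1    |       1       |    1    |    0     |    1    |          1           |             0              | 1
0 | 1 | 1 | 0 |    1    |       0       |    1    |       1       |    0    |    1     |    1    |          1           |             0              | 1
0 | 1 | 1 | 1 |    1    |       0       |    1    |       1       |    1    |    0     |    1    |          1           |             0              | 1
1 | 0 | 0 | 0 |    1    |       1       |    0    |       1       |    1    |    0     |    0    |          1           |             1              | 1
1 | 0 | 0 | 1 |    1    |       1       |    1    |       0       |    1    |    0     |    0    |          1           |             1              | 1
1 | 0 | 1 | 0 |    1    |       1       |    1    |       0       |    0    |    1     |    1    |          1           |             1              | 1
1 | 0 | 1 | 1 |    1    |       1       |    1    |       0       |    1    |    0     |    1    |          1           |             1              | 1
1 | 1 | 0 | 0 |    0    |       0       |    0    |       0       |    1    |    0     |    0    |          1           |             1              | 1
1 | 1 | 0 | 1 |    0    |       0       |    1    |       1       |    1    |    0     |    0    |          1           |             1              | 1
1 | 1 | 1 | 0 |    1    |       1       |    1    |       1       |    0    |    1     |    1    |          1           |             1              | 1
1 | 1 | 1 | 1 |    1    |       1       |    1    |       1       |    1    |    0     |    1    |          1           |             1              | 1
The formula is true on 13 of the 16 rows.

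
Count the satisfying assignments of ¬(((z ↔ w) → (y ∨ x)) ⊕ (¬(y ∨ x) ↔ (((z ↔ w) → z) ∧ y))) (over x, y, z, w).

8

x | y | z | w | φ
- | - | - | - | -
F | F | F | F | T
F | F | F | T | F
F | F | T | F | F
F | F | T | T | T
F | T | F | F | T
F | T | F | T | F
F | T | T | F | F
F | T | T | T | F
T | F | F | F | T
T | F | F | T | T
T | F | T | F | T
T | F | T | T | T
T | T | F | F | T
T | T | F | T | F
T | T | T | F | F
T | T | T | T | F
The formula is true on 8 of the 16 rows.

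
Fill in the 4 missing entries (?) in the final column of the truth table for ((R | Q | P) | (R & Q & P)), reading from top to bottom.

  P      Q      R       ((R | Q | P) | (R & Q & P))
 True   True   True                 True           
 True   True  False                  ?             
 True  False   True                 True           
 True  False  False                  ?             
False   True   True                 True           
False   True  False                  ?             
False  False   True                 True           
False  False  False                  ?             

True, True, True, False

Row P=True, Q=True, R=False: (R | Q | P) = True, (R & Q & P) = False, so ((R | Q | P) | (R & Q & P)) = True.
Row P=True, Q=False, R=False: (R | Q | P) = True, (R & Q & P) = False, so ((R | Q | P) | (R & Q & P)) = True.
Row P=False, Q=True, R=False: (R | Q | P) = True, (R & Q & P) = False, so ((R | Q | P) | (R & Q & P)) = True.
Row P=False, Q=False, R=False: (R | Q | P) = False, (R & Q & P) = False, so ((R | Q | P) | (R & Q & P)) = False.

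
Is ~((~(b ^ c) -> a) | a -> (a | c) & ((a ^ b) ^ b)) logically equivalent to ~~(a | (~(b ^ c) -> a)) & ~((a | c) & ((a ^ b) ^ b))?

a  b  c  |  φ  ψ
T  T  T  |  F  F
T  T  F  |  F  F
T  F  T  |  F  F
T  F  F  |  F  F
F  T  T  |  F  F
F  T  F  |  T  T
F  F  T  |  T  T
F  F  F  |  F  F
The columns for φ and ψ agree on every row, so they are logically equivalent.

equivalent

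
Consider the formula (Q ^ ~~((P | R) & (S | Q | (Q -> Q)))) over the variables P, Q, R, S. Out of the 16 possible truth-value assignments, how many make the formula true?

P  Q  R  S  |  φ
T  T  T  T  |  F
T  T  T  F  |  F
T  T  F  T  |  F
T  T  F  F  |  F
T  F  T  T  |  T
T  F  T  F  |  T
T  F  F  T  |  T
T  F  F  F  |  T
F  T  T  T  |  F
F  T  T  F  |  F
F  T  F  T  |  T
F  T  F  F  |  T
F  F  T  T  |  T
F  F  T  F  |  T
F  F  F  T  |  F
F  F  F  F  |  F
The formula is true on 8 of the 16 rows.

8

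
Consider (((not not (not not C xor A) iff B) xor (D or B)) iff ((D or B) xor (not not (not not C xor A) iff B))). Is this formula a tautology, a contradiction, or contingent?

tautology

A | B | C | D | not C | not not C | (not not C xor A) | not (not not C xor A) | not not (not not C xor A) | (D or B) | φ
- | - | - | - | ----- | --------- | ----------------- | --------------------- | ------------------------- | -------- | -
1 | 1 | 1 | 1 |   0   |     1     |         0         |           1           |             0             |    1     | 1
1 | 1 | 1 | 0 |   0   |     1     |         0         |           1           |             0             |    1     | 1
1 | 1 | 0 | 1 |   1   |     0     |         1         |           0           |             1             |    1     | 1
1 | 1 | 0 | 0 |   1   |     0     |         1         |           0           |             1             |    1     | 1
1 | 0 | 1 | 1 |   0   |     1     |         0         |           1           |             0             |    1     | 1
1 | 0 | 1 | 0 |   0   |     1     |         0         |           1           |             0             |    0     | 1
1 | 0 | 0 | 1 |   1   |     0     |         1         |           0           |             1             |    1     | 1
1 | 0 | 0 | 0 |   1   |     0     |         1         |           0           |             1             |    0     | 1
0 | 1 | 1 | 1 |   0   |     1     |         1         |           0           |             1             |    1     | 1
0 | 1 | 1 | 0 |   0   |     1     |         1         |           0           |             1             |    1     | 1
0 | 1 | 0 | 1 |   1   |     0     |         0         |           1           |             0             |    1     | 1
0 | 1 | 0 | 0 |   1   |     0     |         0         |           1           |             0             |    1     | 1
0 | 0 | 1 | 1 |   0   |     1     |         1         |           0           |             1             |    1     | 1
0 | 0 | 1 | 0 |   0   |     1     |         1         |           0           |             1             |    0     | 1
0 | 0 | 0 | 1 |   1   |     0     |         0         |           1           |             0             |    1     | 1
0 | 0 | 0 | 0 |   1   |     0     |         0         |           1           |             0             |    0     | 1
Every row is 1, so the formula is a tautology.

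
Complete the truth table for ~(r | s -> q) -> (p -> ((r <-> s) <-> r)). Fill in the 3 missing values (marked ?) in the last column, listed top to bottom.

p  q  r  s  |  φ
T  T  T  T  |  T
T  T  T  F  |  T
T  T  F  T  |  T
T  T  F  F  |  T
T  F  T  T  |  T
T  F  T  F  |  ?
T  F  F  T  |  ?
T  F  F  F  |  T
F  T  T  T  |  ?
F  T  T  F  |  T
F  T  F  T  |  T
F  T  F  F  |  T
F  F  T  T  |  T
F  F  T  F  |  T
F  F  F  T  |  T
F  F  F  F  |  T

F, T, T

Row p=T, q=F, r=T, s=F: ~(r | s -> q) = T, (p -> ((r <-> s) <-> r)) = F, so the formula = F.
Row p=T, q=F, r=F, s=T: ~(r | s -> q) = T, (p -> ((r <-> s) <-> r)) = T, so the formula = T.
Row p=F, q=T, r=T, s=T: ~(r | s -> q) = F, (p -> ((r <-> s) <-> r)) = T, so the formula = T.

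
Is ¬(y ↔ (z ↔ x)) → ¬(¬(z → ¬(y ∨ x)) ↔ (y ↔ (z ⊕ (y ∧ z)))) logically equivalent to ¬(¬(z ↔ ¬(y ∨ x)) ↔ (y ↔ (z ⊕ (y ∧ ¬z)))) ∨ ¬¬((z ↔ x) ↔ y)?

x | y | z || φ | ψ
T | T | T || T | T
T | T | F || F | T
T | F | T || T | T
T | F | F || T | T
F | T | T || T | F
F | T | F || T | T
F | F | T || T | T
F | F | F || T | F
The columns differ at x=T, y=T, z=F (φ=F, ψ=T), so they are not equivalent.

not equivalent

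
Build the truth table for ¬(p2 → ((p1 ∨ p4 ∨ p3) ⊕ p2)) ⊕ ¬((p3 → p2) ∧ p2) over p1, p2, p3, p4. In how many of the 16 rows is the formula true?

15

p1  p2  p3  p4  |  φ
0   0   0   0   |  1
0   0   0   1   |  1
0   0   1   0   |  1
0   0   1   1   |  1
0   1   0   0   |  0
0   1   0   1   |  1
0   1   1   0   |  1
0   1   1   1   |  1
1   0   0   0   |  1
1   0   0   1   |  1
1   0   1   0   |  1
1   0   1   1   |  1
1   1   0   0   |  1
1   1   0   1   |  1
1   1   1   0   |  1
1   1   1   1   |  1
The formula is true on 15 of the 16 rows.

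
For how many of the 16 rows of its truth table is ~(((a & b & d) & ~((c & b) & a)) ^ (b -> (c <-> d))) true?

a | b | c | d || (a & b & d) | (c & b) | ((c & b) & a) | ~((c & b) & a) | (c <-> d) | (b -> (c <-> d)) | φ
T | T | T | T ||      T      |    T    |       T       |       F        |     T     |        T         | F
T | T | T | F ||      F      |    T    |       T       |       F        |     F     |        F         | T
T | T | F | T ||      T      |    F    |       F       |       T        |     F     |        F         | F
T | T | F | F ||      F      |    F    |       F       |       T        |     T     |        T         | F
T | F | T | T ||      F      |    F    |       F       |       T        |     T     |        T         | F
T | F | T | F ||      F      |    F    |       F       |       T        |     F     |        T         | F
T | F | F | T ||      F      |    F    |       F       |       T        |     F     |        T         | F
T | F | F | F ||      F      |    F    |       F       |       T        |     T     |        T         | F
F | T | T | T ||      F      |    T    |       F       |       T        |     T     |        T         | F
F | T | T | F ||      F      |    T    |       F       |       T        |     F     |        F         | T
F | T | F | T ||      F      |    F    |       F       |       T        |     F     |        F         | T
F | T | F | F ||      F      |    F    |       F       |       T        |     T     |        T         | F
F | F | T | T ||      F      |    F    |       F       |       T        |     T     |        T         | F
F | F | T | F ||      F      |    F    |       F       |       T        |     F     |        T         | F
F | F | F | T ||      F      |    F    |       F       |       T        |     F     |        T         | F
F | F | F | F ||      F      |    F    |       F       |       T        |     T     |        T         | F
The formula is true on 3 of the 16 rows.

3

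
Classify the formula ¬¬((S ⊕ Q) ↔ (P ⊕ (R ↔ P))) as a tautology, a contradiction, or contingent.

contingent

P  Q  R  S  |  ¬¬((S ⊕ Q) ↔ (P ⊕ (R ↔ P)))
T  T  T  T  |               T             
T  T  T  F  |               F             
T  T  F  T  |               F             
T  T  F  F  |               T             
T  F  T  T  |               F             
T  F  T  F  |               T             
T  F  F  T  |               T             
T  F  F  F  |               F             
F  T  T  T  |               T             
F  T  T  F  |               F             
F  T  F  T  |               F             
F  T  F  F  |               T             
F  F  T  T  |               F             
F  F  T  F  |               T             
F  F  F  T  |               T             
F  F  F  F  |               F             
8 of 16 rows are T, so the formula is contingent.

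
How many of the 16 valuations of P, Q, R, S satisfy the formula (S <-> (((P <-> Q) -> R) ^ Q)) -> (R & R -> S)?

14

P | Q | R | S | φ
- | - | - | - | -
T | T | T | T | T
T | T | T | F | F
T | T | F | T | T
T | T | F | F | T
T | F | T | T | T
T | F | T | F | T
T | F | F | T | T
T | F | F | F | T
F | T | T | T | T
F | T | T | F | F
F | T | F | T | T
F | T | F | F | T
F | F | T | T | T
F | F | T | F | T
F | F | F | T | T
F | F | F | F | T
The formula is true on 14 of the 16 rows.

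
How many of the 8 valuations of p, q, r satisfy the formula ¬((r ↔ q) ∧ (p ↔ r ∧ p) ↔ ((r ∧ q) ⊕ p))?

p  q  r  |  (r ↔ q)  (r ∧ p)  (p ↔ (r ∧ p))  ((r ↔ q) ∧ (p ↔ (r ∧ p)))  (r ∧ q)  ((r ∧ q) ⊕ p)  φ
0  0  0  |     1        0           1                    1                 0           0        1
0  0  1  |     0        0           1                    0                 0           0        0
0  1  0  |     0        0           1                    0                 0           0        0
0  1  1  |     1        0           1                    1                 1           1        0
1  0  0  |     1        0           0                    0                 0           1        1
1  0  1  |     0        1           1                    0                 0           1        1
1  1  0  |     0        0           0                    0                 0           1        1
1  1  1  |     1        1           1                    1                 1           0        1
The formula is true on 5 of the 8 rows.

5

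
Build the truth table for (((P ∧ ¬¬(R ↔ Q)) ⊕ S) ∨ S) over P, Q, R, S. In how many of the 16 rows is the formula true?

10

P | Q | R | S || (((P ∧ ¬¬(R ↔ Q)) ⊕ S) ∨ S)
T | T | T | T ||              T             
T | T | T | F ||              T             
T | T | F | T ||              T             
T | T | F | F ||              F             
T | F | T | T ||              T             
T | F | T | F ||              F             
T | F | F | T ||              T             
T | F | F | F ||              T             
F | T | T | T ||              T             
F | T | T | F ||              F             
F | T | F | T ||              T             
F | T | F | F ||              F             
F | F | T | T ||              T             
F | F | T | F ||              F             
F | F | F | T ||              T             
F | F | F | F ||              F             
The formula is true on 10 of the 16 rows.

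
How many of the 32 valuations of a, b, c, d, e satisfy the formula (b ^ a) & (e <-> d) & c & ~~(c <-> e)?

2

a | b | c | d | e || φ
F | F | F | F | F || F
F | F | F | F | T || F
F | F | F | T | F || F
F | F | F | T | T || F
F | F | T | F | F || F
F | F | T | F | T || F
F | F | T | T | F || F
F | F | T | T | T || F
F | T | F | F | F || F
F | T | F | F | T || F
F | T | F | T | F || F
F | T | F | T | T || F
F | T | T | F | F || F
F | T | T | F | T || F
F | T | T | T | F || F
F | T | T | T | T || T
T | F | F | F | F || F
T | F | F | F | T || F
T | F | F | T | F || F
T | F | F | T | T || F
T | F | T | F | F || F
T | F | T | F | T || F
T | F | T | T | F || F
T | F | T | T | T || T
T | T | F | F | F || F
T | T | F | F | T || F
T | T | F | T | F || F
T | T | F | T | T || F
T | T | T | F | F || F
T | T | T | F | T || F
T | T | T | T | F || F
T | T | T | T | T || F
The formula is true on 2 of the 32 rows.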